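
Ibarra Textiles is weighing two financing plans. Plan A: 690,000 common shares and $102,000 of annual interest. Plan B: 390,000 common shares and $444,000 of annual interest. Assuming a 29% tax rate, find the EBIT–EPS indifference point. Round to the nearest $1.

$888,600

Set EPS_A = EPS_B: (EBIT − $102,000)(1 − 0.29) ÷ 690,000 = (EBIT − $444,000)(1 − 0.29) ÷ 390,000.
The (1 − t) factor cancels: (EBIT − 102,000) × 390,000 = (EBIT − 444,000) × 690,000.
EBIT × (690,000 − 390,000) = 444,000 × 690,000 − 102,000 × 390,000 = 266,580,000,000, so EBIT = 266,580,000,000 ÷ 300,000 = 888,600.00.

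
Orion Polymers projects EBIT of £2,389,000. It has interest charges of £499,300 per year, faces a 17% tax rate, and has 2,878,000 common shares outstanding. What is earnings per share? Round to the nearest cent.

Interest = £499,300.00, so EBT = £2,389,000 − £499,300.00 = £1,889,700.00.
After tax at 17%: net income = £1,889,700.00 × 0.83 = £1,568,451.00.
EPS = £1,568,451.00 ÷ 2,878,000 = £0.54.

£0.54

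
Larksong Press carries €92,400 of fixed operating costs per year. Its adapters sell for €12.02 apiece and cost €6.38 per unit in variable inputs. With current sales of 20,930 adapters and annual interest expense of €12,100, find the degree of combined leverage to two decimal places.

8.71

Total contribution margin = 20,930 × €5.64 = €118,045.20.
Subtracting fixed costs: EBIT = €118,045.20 − €92,400 = €25,645.20. Interest = €12,100.00.
DOL = €118,045.20 ÷ €25,645.20 = 4.6030; DFL = €25,645.20 ÷ €13,545.20 = 1.8933.
Combined leverage = 4.6030 × 1.8933 = 8.7149.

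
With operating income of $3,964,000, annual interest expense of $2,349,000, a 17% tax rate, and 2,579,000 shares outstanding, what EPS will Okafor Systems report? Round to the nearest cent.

$0.52

Interest = $2,349,000.00, so EBT = $3,964,000 − $2,349,000.00 = $1,615,000.00.
Net income = $1,615,000.00 × (1 − 0.17) = $1,340,450.00.
EPS = $1,340,450.00 ÷ 2,579,000 = $0.52.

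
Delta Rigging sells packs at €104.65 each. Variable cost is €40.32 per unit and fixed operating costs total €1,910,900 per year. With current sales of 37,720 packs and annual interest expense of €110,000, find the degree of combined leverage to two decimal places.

5.98

Contribution at this volume is 37,720 × €64.33 = €2,426,527.60.
Subtracting fixed costs: EBIT = €2,426,527.60 − €1,910,900 = €515,627.60. Interest = €110,000.00, so EBIT − I = €405,627.60.
DCL = contribution ÷ (EBIT − I) = €2,426,527.60 ÷ €405,627.60 = 5.9822.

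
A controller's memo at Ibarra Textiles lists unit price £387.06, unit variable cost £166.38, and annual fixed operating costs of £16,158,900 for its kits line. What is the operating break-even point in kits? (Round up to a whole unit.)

Unit CM = price − variable cost = £387.06 − £166.38 = £220.68.
Break-even Q = £16,158,900 / £220.68 = 73,223.22 → 73,224 kits.

73,224 kits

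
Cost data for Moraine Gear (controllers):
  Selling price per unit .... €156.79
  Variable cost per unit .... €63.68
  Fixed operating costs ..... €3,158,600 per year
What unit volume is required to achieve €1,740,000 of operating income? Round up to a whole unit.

52,611 controllers

Each unit contributes €156.79 − €63.68 = €93.11.
Units = (FC + target) / CM = (€3,158,600 + €1,740,000) / €93.11 = 52,610.89, so 52,611 controllers.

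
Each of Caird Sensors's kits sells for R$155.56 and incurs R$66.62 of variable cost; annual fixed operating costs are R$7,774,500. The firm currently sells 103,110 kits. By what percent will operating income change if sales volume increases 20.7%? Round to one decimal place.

+136.0%

Total contribution margin = 103,110 × R$88.94 = R$9,170,603.40.
Operating income = contribution − fixed costs = R$9,170,603.40 − R$7,774,500 = R$1,396,103.40.
DOL = contribution ÷ EBIT = R$9,170,603.40 ÷ R$1,396,103.40 = 6.5687.
So EBIT moves 6.5687 × (+20.7%) = +136.0%.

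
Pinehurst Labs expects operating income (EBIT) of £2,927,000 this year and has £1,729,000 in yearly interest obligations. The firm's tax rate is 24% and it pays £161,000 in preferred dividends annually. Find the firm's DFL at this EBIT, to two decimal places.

Interest = £1,729,000.00.
Preferred dividends grossed up pre-tax: £161,000 / (1 − 0.24) = £211,842.11.
DFL = EBIT ÷ [EBIT − I − D_p/(1−t)] = £2,927,000 ÷ [£2,927,000 − £1,729,000.00 − £211,842.11] = £2,927,000 ÷ £986,157.89 = 2.9681.

2.97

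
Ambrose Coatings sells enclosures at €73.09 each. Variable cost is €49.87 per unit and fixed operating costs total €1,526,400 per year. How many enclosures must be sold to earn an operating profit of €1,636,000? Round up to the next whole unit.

Unit CM = price − variable cost = €73.09 − €49.87 = €23.22.
Need Q such that Q × €23.22 − €1,526,400 = €1,636,000, i.e. Q = €3,162,400 / €23.22 = 136,192.94 → 136,193.

136,193 enclosures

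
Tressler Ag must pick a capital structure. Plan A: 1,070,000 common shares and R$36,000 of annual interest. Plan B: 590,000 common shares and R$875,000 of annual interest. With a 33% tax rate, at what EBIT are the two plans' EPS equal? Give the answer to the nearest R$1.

At indifference, (EBIT − 36,000)(1 − t)/1,070,000 = (EBIT − 875,000)(1 − t)/590,000.
Cancelling (1 − t) and cross-multiplying: 590,000·(EBIT − 36,000) = 1,070,000·(EBIT − 875,000).
Solving, EBIT = (875,000·1,070,000 − 36,000·590,000) / (1,070,000 − 590,000) = 915,010,000,000 / 480,000 = 1,906,270.83.

R$1,906,271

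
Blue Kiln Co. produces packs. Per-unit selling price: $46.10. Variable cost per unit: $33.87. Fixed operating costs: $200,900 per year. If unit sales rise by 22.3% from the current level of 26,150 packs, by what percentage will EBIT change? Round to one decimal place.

At 26,150 units, contribution = 26,150 × $12.23 = $319,814.50.
Subtracting fixed costs: EBIT = $319,814.50 − $200,900 = $118,914.50.
Degree of operating leverage = $319,814.50 / $118,914.50 = 2.6894.
So EBIT moves 2.6894 × (+22.3%) = +60.0%.

+60.0%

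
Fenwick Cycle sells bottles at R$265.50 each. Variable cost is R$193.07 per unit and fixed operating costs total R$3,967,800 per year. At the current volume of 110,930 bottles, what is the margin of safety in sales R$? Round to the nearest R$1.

Each unit contributes R$265.50 − R$193.07 = R$72.43. Break-even units = R$3,967,800 ÷ R$72.43 = 54,781.17; break-even revenue = 54,781.17 × R$265.50 = R$14,544,400.11.
Actual sales revenue = 110,930 × R$265.50 = R$29,451,915.00.
Margin of safety = R$29,451,915.00 − R$14,544,400.11 = R$14,907,515.

R$14,907,515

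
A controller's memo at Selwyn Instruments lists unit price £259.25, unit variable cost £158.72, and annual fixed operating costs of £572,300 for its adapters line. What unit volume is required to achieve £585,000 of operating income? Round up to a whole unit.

Each unit contributes £259.25 − £158.72 = £100.53.
Units = (FC + target) / CM = (£572,300 + £585,000) / £100.53 = 11,511.99, so 11,512 adapters.

11,512 adapters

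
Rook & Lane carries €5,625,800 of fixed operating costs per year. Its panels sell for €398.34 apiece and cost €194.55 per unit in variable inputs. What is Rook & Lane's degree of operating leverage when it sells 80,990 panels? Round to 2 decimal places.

Total contribution margin = 80,990 × €203.79 = €16,504,952.10.
EBIT = €16,504,952.10 − €5,625,800 = €10,879,152.10.
So DOL = total CM / EBIT = €16,504,952.10 / €10,879,152.10 = 1.5171.

1.52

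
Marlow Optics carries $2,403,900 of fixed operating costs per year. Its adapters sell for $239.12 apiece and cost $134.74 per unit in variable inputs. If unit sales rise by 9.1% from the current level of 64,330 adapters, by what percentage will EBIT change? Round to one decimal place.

Contribution at this volume is 64,330 × $104.38 = $6,714,765.40.
Operating income = contribution − fixed costs = $6,714,765.40 − $2,403,900 = $4,310,865.40.
Degree of operating leverage = $6,714,765.40 / $4,310,865.40 = 1.5576.
Operating income changes by 1.5576 × +9.1% = +14.2%.

+14.2%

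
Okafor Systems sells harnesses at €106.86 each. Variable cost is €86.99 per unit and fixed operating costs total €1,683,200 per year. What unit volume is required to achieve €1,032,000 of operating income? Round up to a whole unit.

136,649 harnesses

Each unit contributes €106.86 − €86.99 = €19.87.
Units = (FC + target) / CM = (€1,683,200 + €1,032,000) / €19.87 = 136,648.21, so 136,649 harnesses.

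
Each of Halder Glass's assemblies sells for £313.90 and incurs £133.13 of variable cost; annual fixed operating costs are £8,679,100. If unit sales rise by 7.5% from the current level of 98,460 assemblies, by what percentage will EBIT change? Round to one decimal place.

+14.6%

At 98,460 units, contribution = 98,460 × £180.77 = £17,798,614.20.
Operating income = contribution − fixed costs = £17,798,614.20 − £8,679,100 = £9,119,514.20.
Degree of operating leverage = £17,798,614.20 / £9,119,514.20 = 1.9517.
Operating income changes by 1.9517 × +7.5% = +14.6%.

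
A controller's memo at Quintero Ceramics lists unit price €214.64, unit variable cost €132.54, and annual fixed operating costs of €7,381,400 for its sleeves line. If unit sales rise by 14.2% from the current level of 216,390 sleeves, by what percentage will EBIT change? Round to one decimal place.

+24.3%

At 216,390 units, contribution = 216,390 × €82.10 = €17,765,619.00.
EBIT = €17,765,619.00 − €7,381,400 = €10,384,219.00.
DOL = contribution ÷ EBIT = €17,765,619.00 ÷ €10,384,219.00 = 1.7108.
%ΔEBIT = DOL × %ΔSales = 1.7108 × +14.2% = +24.3%.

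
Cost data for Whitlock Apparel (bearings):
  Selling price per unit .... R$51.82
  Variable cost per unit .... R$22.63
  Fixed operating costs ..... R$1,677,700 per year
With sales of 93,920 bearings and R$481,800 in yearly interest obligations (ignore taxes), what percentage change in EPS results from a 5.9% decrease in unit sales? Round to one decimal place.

-27.8%

At 93,920 units, contribution = 93,920 × R$29.19 = R$2,741,524.80.
EBIT = R$2,741,524.80 − R$1,677,700 = R$1,063,824.80.
After interest of R$481,800.00, pre-tax earnings = R$582,024.80.
Degree of combined leverage = contribution ÷ (EBIT − I) = R$2,741,524.80 ÷ R$582,024.80 = 4.7103.
%ΔEPS = DCL × %ΔSales = 4.7103 × -5.9% = -27.8%.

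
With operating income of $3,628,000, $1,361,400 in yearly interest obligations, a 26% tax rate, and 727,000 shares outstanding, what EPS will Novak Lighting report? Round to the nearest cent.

Interest = $1,361,400.00, so EBT = $3,628,000 − $1,361,400.00 = $2,266,600.00.
After tax at 26%: net income = $2,266,600.00 × 0.74 = $1,677,284.00.
EPS = $1,677,284.00 ÷ 727,000 = $2.31.

$2.31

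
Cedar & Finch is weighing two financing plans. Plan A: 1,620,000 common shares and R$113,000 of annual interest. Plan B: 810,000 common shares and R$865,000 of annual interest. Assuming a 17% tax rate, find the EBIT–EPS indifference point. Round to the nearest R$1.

Set EPS_A = EPS_B: (EBIT − R$113,000)(1 − 0.17) ÷ 1,620,000 = (EBIT − R$865,000)(1 − 0.17) ÷ 810,000.
The (1 − t) factor cancels: (EBIT − 113,000) × 810,000 = (EBIT − 865,000) × 1,620,000.
Solving, EBIT = (865,000·1,620,000 − 113,000·810,000) / (1,620,000 − 810,000) = 1,309,770,000,000 / 810,000 = 1,617,000.00.

R$1,617,000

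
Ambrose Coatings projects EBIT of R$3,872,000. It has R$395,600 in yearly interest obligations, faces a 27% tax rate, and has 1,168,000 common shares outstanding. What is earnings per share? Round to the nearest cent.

Interest = R$395,600.00, so EBT = R$3,872,000 − R$395,600.00 = R$3,476,400.00.
Net income = R$3,476,400.00 × (1 − 0.27) = R$2,537,772.00.
Per share: R$2,537,772.00 / 1,168,000 shares = R$2.17.

R$2.17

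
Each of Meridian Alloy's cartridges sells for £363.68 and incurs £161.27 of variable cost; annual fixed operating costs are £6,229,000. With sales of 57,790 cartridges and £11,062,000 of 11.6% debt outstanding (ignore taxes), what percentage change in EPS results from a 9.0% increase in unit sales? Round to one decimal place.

+25.2%

Contribution at this volume is 57,790 × £202.41 = £11,697,273.90.
EBIT = £11,697,273.90 − £6,229,000 = £5,468,273.90.
After interest of £1,283,192.00, pre-tax earnings = £4,185,081.90.
DCL = total CM / (EBIT − I) = £11,697,273.90 / £4,185,081.90 = 2.7950.
%ΔEPS = DCL × %ΔSales = 2.7950 × +9.0% = +25.2%.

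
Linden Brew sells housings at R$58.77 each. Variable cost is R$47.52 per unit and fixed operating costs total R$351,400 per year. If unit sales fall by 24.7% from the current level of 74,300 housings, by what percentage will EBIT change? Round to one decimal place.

-42.6%

Contribution at this volume is 74,300 × R$11.25 = R$835,875.00.
EBIT = R$835,875.00 − R$351,400 = R$484,475.00.
Degree of operating leverage = R$835,875.00 / R$484,475.00 = 1.7253.
%ΔEBIT = DOL × %ΔSales = 1.7253 × -24.7% = -42.6%.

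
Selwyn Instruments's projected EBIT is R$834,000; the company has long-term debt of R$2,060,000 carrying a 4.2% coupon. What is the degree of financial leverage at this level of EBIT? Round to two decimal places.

Annual interest charges come to R$86,520.00.
DFL = EBIT ÷ (EBIT − I) = R$834,000 ÷ (R$834,000 − R$86,520.00) = R$834,000 ÷ R$747,480.00 = 1.1157.

1.12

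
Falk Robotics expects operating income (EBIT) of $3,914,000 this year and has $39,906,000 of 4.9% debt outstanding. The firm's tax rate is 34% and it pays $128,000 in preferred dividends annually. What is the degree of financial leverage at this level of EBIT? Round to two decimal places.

Interest = $1,955,394.00.
Pre-tax preferred-dividend burden = $128,000 ÷ (1 − 0.34) = $193,939.39.
DFL = EBIT ÷ [EBIT − I − D_p/(1−t)] = $3,914,000 ÷ [$3,914,000 − $1,955,394.00 − $193,939.39] = $3,914,000 ÷ $1,764,666.61 = 2.2180.

2.22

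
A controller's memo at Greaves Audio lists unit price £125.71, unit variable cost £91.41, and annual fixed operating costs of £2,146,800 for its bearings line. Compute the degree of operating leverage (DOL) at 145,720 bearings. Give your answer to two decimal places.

1.75

Contribution at this volume is 145,720 × £34.30 = £4,998,196.00.
Operating income = contribution − fixed costs = £4,998,196.00 − £2,146,800 = £2,851,396.00.
Degree of operating leverage = £4,998,196.00 / £2,851,396.00 = 1.7529.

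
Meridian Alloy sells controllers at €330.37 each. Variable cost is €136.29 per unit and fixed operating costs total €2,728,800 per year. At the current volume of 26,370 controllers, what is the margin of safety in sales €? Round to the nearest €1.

Each unit contributes €330.37 − €136.29 = €194.08. Break-even units = €2,728,800 ÷ €194.08 = 14,060.18; break-even revenue = 14,060.18 × €330.37 = €4,645,062.12.
Current sales = 26,370 × €330.37 = €8,711,856.90.
Margin of safety = €8,711,856.90 − €4,645,062.12 = €4,066,795.

€4,066,795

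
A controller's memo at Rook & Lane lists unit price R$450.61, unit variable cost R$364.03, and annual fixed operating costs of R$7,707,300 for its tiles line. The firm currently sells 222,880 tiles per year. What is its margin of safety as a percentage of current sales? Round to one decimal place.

60.1%

Each unit contributes R$450.61 − R$364.03 = R$86.58. Break-even units = R$7,707,300 ÷ R$86.58 = 89,019.40; break-even revenue = 89,019.40 × R$450.61 = R$40,113,033.65.
Current sales = 222,880 × R$450.61 = R$100,431,956.80.
Margin of safety = (R$100,431,956.80 − R$40,113,033.65) ÷ R$100,431,956.80 = 60.1%.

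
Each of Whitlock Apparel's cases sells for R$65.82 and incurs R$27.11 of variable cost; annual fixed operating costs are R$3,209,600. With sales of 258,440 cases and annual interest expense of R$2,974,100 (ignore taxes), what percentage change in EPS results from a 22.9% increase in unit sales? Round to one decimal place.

+60.0%

Total contribution margin = 258,440 × R$38.71 = R$10,004,212.40.
EBIT = R$10,004,212.40 − R$3,209,600 = R$6,794,612.40.
After interest of R$2,974,100.00, pre-tax earnings = R$3,820,512.40.
Degree of combined leverage = contribution ÷ (EBIT − I) = R$10,004,212.40 ÷ R$3,820,512.40 = 2.6186.
%ΔEPS = DCL × %ΔSales = 2.6186 × +22.9% = +60.0%.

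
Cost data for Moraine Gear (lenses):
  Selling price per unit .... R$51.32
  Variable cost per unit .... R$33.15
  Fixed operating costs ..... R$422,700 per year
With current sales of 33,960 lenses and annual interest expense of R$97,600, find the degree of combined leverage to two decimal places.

At 33,960 units, contribution = 33,960 × R$18.17 = R$617,053.20.
Subtracting fixed costs: EBIT = R$617,053.20 − R$422,700 = R$194,353.20. Interest = R$97,600.00, so EBIT − I = R$96,753.20.
Degree of total leverage = total CM / (EBIT − interest) = R$617,053.20 / R$96,753.20 = 6.3776.

6.38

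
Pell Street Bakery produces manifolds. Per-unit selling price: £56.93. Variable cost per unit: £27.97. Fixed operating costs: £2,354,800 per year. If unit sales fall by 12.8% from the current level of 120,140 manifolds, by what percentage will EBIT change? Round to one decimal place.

-39.6%

At 120,140 units, contribution = 120,140 × £28.96 = £3,479,254.40.
Subtracting fixed costs: EBIT = £3,479,254.40 − £2,354,800 = £1,124,454.40.
So DOL = total CM / EBIT = £3,479,254.40 / £1,124,454.40 = 3.0942.
So EBIT moves 3.0942 × (-12.8%) = -39.6%.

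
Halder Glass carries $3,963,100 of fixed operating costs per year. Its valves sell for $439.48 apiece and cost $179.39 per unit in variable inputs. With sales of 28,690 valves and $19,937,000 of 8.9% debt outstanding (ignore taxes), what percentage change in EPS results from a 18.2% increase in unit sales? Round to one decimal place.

+78.8%

At 28,690 units, contribution = 28,690 × $260.09 = $7,461,982.10.
EBIT = $7,461,982.10 − $3,963,100 = $3,498,882.10.
After interest of $1,774,393.00, pre-tax earnings = $1,724,489.10.
Degree of combined leverage = contribution ÷ (EBIT − I) = $7,461,982.10 ÷ $1,724,489.10 = 4.3271.
%ΔEPS = DCL × %ΔSales = 4.3271 × +18.2% = +78.8%.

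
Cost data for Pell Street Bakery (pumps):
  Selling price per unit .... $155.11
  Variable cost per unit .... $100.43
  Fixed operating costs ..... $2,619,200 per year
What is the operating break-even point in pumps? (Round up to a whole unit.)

Each unit contributes $155.11 − $100.43 = $54.68.
Break-even Q = $2,619,200 / $54.68 = 47,900.51 → 47,901 pumps.

47,901 pumps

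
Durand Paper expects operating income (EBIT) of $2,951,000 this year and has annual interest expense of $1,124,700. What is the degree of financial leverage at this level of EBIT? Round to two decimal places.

1.62

Annual interest charges come to $1,124,700.00.
DFL = EBIT ÷ (EBIT − I) = $2,951,000 ÷ ($2,951,000 − $1,124,700.00) = $2,951,000 ÷ $1,826,300.00 = 1.6158.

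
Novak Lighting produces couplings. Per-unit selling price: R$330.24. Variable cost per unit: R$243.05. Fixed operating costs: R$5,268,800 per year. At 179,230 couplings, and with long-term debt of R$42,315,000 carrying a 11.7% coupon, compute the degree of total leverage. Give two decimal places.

2.89

At 179,230 units, contribution = 179,230 × R$87.19 = R$15,627,063.70.
Subtracting fixed costs: EBIT = R$15,627,063.70 − R$5,268,800 = R$10,358,263.70. Interest = R$4,950,855.00, so EBIT − I = R$5,407,408.70.
DCL = contribution ÷ (EBIT − I) = R$15,627,063.70 ÷ R$5,407,408.70 = 2.8899.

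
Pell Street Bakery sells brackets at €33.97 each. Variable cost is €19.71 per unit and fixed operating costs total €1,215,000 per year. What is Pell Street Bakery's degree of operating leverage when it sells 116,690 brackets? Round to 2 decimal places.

Contribution at this volume is 116,690 × €14.26 = €1,663,999.40.
Subtracting fixed costs: EBIT = €1,663,999.40 − €1,215,000 = €448,999.40.
DOL = contribution ÷ EBIT = €1,663,999.40 ÷ €448,999.40 = 3.7060.

3.71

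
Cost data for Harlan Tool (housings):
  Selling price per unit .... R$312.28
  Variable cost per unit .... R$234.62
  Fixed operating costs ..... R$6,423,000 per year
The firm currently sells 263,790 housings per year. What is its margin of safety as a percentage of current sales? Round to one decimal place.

Each unit contributes R$312.28 − R$234.62 = R$77.66. Break-even units = R$6,423,000 ÷ R$77.66 = 82,706.67; break-even revenue = 82,706.67 × R$312.28 = R$25,827,638.94.
Current sales = 263,790 × R$312.28 = R$82,376,341.20.
Margin of safety = (R$82,376,341.20 − R$25,827,638.94) ÷ R$82,376,341.20 = 68.6%.

68.6%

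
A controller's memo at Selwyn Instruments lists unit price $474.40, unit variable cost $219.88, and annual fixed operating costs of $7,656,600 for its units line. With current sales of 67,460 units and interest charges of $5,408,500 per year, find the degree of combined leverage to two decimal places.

4.18

Contribution at this volume is 67,460 × $254.52 = $17,169,919.20.
Subtracting fixed costs: EBIT = $17,169,919.20 − $7,656,600 = $9,513,319.20. Interest = $5,408,500.00.
DOL = $17,169,919.20 ÷ $9,513,319.20 = 1.8048; DFL = $9,513,319.20 ÷ $4,104,819.20 = 2.3176.
Combined leverage = 1.8048 × 2.3176 = 4.1828.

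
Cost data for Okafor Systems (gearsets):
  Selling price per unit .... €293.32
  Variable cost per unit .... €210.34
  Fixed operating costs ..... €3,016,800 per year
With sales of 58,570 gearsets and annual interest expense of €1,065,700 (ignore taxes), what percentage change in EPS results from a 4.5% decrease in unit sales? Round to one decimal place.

Contribution at this volume is 58,570 × €82.98 = €4,860,138.60.
EBIT = €4,860,138.60 − €3,016,800 = €1,843,338.60.
Interest = €1,065,700.00, so EBIT − I = €777,638.60.
Degree of combined leverage = contribution ÷ (EBIT − I) = €4,860,138.60 ÷ €777,638.60 = 6.2499.
%ΔEPS = DCL × %ΔSales = 6.2499 × -4.5% = -28.1%.

-28.1%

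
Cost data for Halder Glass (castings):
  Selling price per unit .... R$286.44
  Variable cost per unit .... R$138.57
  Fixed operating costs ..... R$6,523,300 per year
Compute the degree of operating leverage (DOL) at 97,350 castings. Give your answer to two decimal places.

At 97,350 units, contribution = 97,350 × R$147.87 = R$14,395,144.50.
EBIT = R$14,395,144.50 − R$6,523,300 = R$7,871,844.50.
DOL = contribution ÷ EBIT = R$14,395,144.50 ÷ R$7,871,844.50 = 1.8287.

1.83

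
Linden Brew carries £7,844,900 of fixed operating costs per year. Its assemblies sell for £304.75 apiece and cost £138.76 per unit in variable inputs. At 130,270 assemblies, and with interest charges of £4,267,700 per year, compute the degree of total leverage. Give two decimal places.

At 130,270 units, contribution = 130,270 × £165.99 = £21,623,517.30.
Subtracting fixed costs: EBIT = £21,623,517.30 − £7,844,900 = £13,778,617.30. Interest = £4,267,700.00.
DOL = £21,623,517.30 ÷ £13,778,617.30 = 1.5694; DFL = £13,778,617.30 ÷ £9,510,917.30 = 1.4487.
DCL = DOL × DFL = 1.5694 × 1.4487 = 2.2736.

2.27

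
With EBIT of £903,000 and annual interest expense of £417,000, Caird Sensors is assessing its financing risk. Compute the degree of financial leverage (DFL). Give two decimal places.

Interest = £417,000.00.
DFL = EBIT ÷ (EBIT − I) = £903,000 ÷ (£903,000 − £417,000.00) = £903,000 ÷ £486,000.00 = 1.8580.

1.86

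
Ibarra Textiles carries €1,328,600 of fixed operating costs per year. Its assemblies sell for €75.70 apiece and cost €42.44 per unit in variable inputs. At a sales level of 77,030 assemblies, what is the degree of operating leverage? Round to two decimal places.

At 77,030 units, contribution = 77,030 × €33.26 = €2,562,017.80.
Operating income = contribution − fixed costs = €2,562,017.80 − €1,328,600 = €1,233,417.80.
Degree of operating leverage = €2,562,017.80 / €1,233,417.80 = 2.0772.

2.08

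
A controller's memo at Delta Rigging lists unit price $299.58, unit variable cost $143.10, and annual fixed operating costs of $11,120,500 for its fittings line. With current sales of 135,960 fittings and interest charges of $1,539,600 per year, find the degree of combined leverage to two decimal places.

2.47

Total contribution margin = 135,960 × $156.48 = $21,275,020.80.
Operating income = contribution − fixed costs = $21,275,020.80 − $11,120,500 = $10,154,520.80. Interest = $1,539,600.00, so EBIT − I = $8,614,920.80.
DCL = contribution ÷ (EBIT − I) = $21,275,020.80 ÷ $8,614,920.80 = 2.4696.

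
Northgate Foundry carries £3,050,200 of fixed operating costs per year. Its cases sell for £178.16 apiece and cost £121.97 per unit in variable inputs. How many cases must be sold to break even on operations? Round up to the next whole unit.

54,284 cases

Each unit contributes £178.16 − £121.97 = £56.19.
Break-even Q = £3,050,200 / £56.19 = 54,283.68 → 54,284 cases.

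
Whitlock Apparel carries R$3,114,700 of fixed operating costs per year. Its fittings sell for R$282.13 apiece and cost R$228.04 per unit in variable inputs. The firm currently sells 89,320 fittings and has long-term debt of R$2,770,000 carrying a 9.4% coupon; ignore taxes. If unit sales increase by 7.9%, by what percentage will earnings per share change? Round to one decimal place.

+26.2%

Total contribution margin = 89,320 × R$54.09 = R$4,831,318.80.
EBIT = R$4,831,318.80 − R$3,114,700 = R$1,716,618.80.
Interest = R$260,380.00, so EBIT − I = R$1,456,238.80.
DCL = total CM / (EBIT − I) = R$4,831,318.80 / R$1,456,238.80 = 3.3177.
%ΔEPS = DCL × %ΔSales = 3.3177 × +7.9% = +26.2%.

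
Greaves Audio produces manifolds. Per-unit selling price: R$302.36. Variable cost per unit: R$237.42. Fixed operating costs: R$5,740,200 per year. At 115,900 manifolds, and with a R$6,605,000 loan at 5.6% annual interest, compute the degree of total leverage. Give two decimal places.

Contribution at this volume is 115,900 × R$64.94 = R$7,526,546.00.
Subtracting fixed costs: EBIT = R$7,526,546.00 − R$5,740,200 = R$1,786,346.00. Interest = R$369,880.00.
DOL = R$7,526,546.00 ÷ R$1,786,346.00 = 4.2134; DFL = R$1,786,346.00 ÷ R$1,416,466.00 = 1.2611.
Combined leverage = 4.2134 × 1.2611 = 5.3135.

5.31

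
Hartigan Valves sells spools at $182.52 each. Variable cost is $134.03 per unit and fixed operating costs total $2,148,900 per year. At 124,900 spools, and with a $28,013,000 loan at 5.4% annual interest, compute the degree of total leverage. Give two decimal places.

2.53

At 124,900 units, contribution = 124,900 × $48.49 = $6,056,401.00.
Operating income = contribution − fixed costs = $6,056,401.00 − $2,148,900 = $3,907,501.00. Interest = $1,512,702.00, so EBIT − I = $2,394,799.00.
DCL = contribution ÷ (EBIT − I) = $6,056,401.00 ÷ $2,394,799.00 = 2.5290.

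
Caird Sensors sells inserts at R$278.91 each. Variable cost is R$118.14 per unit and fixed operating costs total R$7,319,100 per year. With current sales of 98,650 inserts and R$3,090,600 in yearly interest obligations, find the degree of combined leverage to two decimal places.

2.91

Total contribution margin = 98,650 × R$160.77 = R$15,859,960.50.
Subtracting fixed costs: EBIT = R$15,859,960.50 − R$7,319,100 = R$8,540,860.50. Interest = R$3,090,600.00, so EBIT − I = R$5,450,260.50.
DCL = contribution ÷ (EBIT − I) = R$15,859,960.50 ÷ R$5,450,260.50 = 2.9099.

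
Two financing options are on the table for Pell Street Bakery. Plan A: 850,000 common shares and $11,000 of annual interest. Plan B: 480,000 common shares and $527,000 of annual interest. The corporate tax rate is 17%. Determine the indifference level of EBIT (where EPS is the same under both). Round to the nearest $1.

Set EPS_A = EPS_B: (EBIT − $11,000)(1 − 0.17) ÷ 850,000 = (EBIT − $527,000)(1 − 0.17) ÷ 480,000.
The (1 − t) factor cancels: (EBIT − 11,000) × 480,000 = (EBIT − 527,000) × 850,000.
Solving, EBIT = (527,000·850,000 − 11,000·480,000) / (850,000 − 480,000) = 442,670,000,000 / 370,000 = 1,196,405.41.

$1,196,405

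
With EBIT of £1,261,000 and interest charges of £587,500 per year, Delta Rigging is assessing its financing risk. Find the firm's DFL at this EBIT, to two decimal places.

1.87

Annual interest charges come to £587,500.00.
DFL = EBIT ÷ (EBIT − I) = £1,261,000 ÷ (£1,261,000 − £587,500.00) = £1,261,000 ÷ £673,500.00 = 1.8723.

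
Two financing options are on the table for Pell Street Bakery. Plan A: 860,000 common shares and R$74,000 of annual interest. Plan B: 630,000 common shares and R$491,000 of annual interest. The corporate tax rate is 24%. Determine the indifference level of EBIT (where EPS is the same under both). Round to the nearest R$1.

Set EPS_A = EPS_B: (EBIT − R$74,000)(1 − 0.24) ÷ 860,000 = (EBIT − R$491,000)(1 − 0.24) ÷ 630,000.
The (1 − t) factor cancels: (EBIT − 74,000) × 630,000 = (EBIT − 491,000) × 860,000.
Solving, EBIT = (491,000·860,000 − 74,000·630,000) / (860,000 − 630,000) = 375,640,000,000 / 230,000 = 1,633,217.39.

R$1,633,217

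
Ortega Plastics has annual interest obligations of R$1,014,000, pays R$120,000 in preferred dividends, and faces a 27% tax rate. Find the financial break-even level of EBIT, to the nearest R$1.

R$1,178,384

Preferred dividends are paid after tax, so their pre-tax equivalent is R$120,000 ÷ (1 − 0.27) = R$164,383.56.
EPS = 0 when EBIT covers interest plus the pre-tax preferred burden: R$1,014,000 + R$164,383.56 = R$1,178,383.56.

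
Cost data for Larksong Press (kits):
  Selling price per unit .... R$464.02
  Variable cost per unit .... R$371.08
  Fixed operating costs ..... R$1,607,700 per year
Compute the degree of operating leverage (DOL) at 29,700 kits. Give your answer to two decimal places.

Total contribution margin = 29,700 × R$92.94 = R$2,760,318.00.
EBIT = R$2,760,318.00 − R$1,607,700 = R$1,152,618.00.
DOL = contribution ÷ EBIT = R$2,760,318.00 ÷ R$1,152,618.00 = 2.3948.

2.39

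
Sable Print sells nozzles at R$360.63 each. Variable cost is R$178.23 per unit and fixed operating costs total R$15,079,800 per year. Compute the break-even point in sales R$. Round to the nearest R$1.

Contribution margin per unit = R$360.63 − R$178.23 = R$182.40, a CM ratio of R$182.40 ÷ R$360.63 = 0.5058.
Break-even sales = FC ÷ CM ratio = R$15,079,800 × R$360.63 / R$182.40 = R$29,814,848.

R$29,814,848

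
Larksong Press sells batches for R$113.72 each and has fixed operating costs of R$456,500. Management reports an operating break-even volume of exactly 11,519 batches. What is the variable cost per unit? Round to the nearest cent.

R$74.09

At break-even, FC = Q × (P − VC), so P − VC = R$456,500 ÷ 11,519 = R$39.6302.
Variable cost per unit = R$113.72 − R$39.6302 = R$74.09.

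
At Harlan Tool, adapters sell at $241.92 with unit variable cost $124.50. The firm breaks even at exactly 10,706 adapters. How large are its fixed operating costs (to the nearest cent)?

Unit CM = price − variable cost = $241.92 − $124.50 = $117.42.
Since BE = FC / CM, FC = 10,706 × $117.42 = $1,257,098.52.

$1,257,098.52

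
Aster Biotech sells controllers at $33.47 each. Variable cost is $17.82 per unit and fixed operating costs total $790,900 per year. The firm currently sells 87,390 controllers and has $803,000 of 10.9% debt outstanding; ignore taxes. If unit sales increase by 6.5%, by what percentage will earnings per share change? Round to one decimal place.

+18.2%

At 87,390 units, contribution = 87,390 × $15.65 = $1,367,653.50.
EBIT = $1,367,653.50 − $790,900 = $576,753.50.
After interest of $87,527.00, pre-tax earnings = $489,226.50.
DCL = total CM / (EBIT − I) = $1,367,653.50 / $489,226.50 = 2.7955.
EPS therefore changes by 2.7955 × (+6.5%) = +18.2%.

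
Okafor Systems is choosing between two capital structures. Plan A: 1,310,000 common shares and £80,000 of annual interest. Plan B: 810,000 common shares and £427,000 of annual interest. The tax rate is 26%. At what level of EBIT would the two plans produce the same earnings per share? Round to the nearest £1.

£989,140

At indifference, (EBIT − 80,000)(1 − t)/1,310,000 = (EBIT − 427,000)(1 − t)/810,000.
Cancelling (1 − t) and cross-multiplying: 810,000·(EBIT − 80,000) = 1,310,000·(EBIT − 427,000).
Solving, EBIT = (427,000·1,310,000 − 80,000·810,000) / (1,310,000 − 810,000) = 494,570,000,000 / 500,000 = 989,140.00.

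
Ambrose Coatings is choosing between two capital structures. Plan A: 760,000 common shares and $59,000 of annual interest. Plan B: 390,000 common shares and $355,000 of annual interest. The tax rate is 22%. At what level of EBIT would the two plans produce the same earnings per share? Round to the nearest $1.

At indifference, (EBIT − 59,000)(1 − t)/760,000 = (EBIT − 355,000)(1 − t)/390,000.
The (1 − t) factor cancels: (EBIT − 59,000) × 390,000 = (EBIT − 355,000) × 760,000.
Solving, EBIT = (355,000·760,000 − 59,000·390,000) / (760,000 − 390,000) = 246,790,000,000 / 370,000 = 667,000.00.

$667,000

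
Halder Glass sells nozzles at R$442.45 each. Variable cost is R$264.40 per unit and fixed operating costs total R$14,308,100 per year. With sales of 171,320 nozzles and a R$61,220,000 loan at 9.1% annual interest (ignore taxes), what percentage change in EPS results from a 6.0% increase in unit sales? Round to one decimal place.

+17.2%

Contribution at this volume is 171,320 × R$178.05 = R$30,503,526.00.
Subtracting fixed costs: EBIT = R$30,503,526.00 − R$14,308,100 = R$16,195,426.00.
Interest = R$5,571,020.00, so EBIT − I = R$10,624,406.00.
DCL = total CM / (EBIT − I) = R$30,503,526.00 / R$10,624,406.00 = 2.8711.
EPS therefore changes by 2.8711 × (+6.0%) = +17.2%.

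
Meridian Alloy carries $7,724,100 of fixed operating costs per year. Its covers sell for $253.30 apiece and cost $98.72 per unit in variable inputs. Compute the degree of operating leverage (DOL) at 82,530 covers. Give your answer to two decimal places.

Total contribution margin = 82,530 × $154.58 = $12,757,487.40.
Subtracting fixed costs: EBIT = $12,757,487.40 − $7,724,100 = $5,033,387.40.
DOL = contribution ÷ EBIT = $12,757,487.40 ÷ $5,033,387.40 = 2.5346.

2.53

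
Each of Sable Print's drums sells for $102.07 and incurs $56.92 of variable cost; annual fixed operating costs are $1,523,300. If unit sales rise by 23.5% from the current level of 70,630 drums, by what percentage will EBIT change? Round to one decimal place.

At 70,630 units, contribution = 70,630 × $45.15 = $3,188,944.50.
Subtracting fixed costs: EBIT = $3,188,944.50 − $1,523,300 = $1,665,644.50.
So DOL = total CM / EBIT = $3,188,944.50 / $1,665,644.50 = 1.9145.
Operating income changes by 1.9145 × +23.5% = +45.0%.

+45.0%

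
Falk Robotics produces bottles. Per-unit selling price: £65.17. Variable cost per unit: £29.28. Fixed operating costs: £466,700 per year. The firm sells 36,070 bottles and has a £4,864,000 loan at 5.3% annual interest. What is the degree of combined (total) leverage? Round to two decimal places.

2.27

Contribution at this volume is 36,070 × £35.89 = £1,294,552.30.
EBIT = £1,294,552.30 − £466,700 = £827,852.30. Interest = £257,792.00, so EBIT − I = £570,060.30.
DCL = contribution ÷ (EBIT − I) = £1,294,552.30 ÷ £570,060.30 = 2.2709.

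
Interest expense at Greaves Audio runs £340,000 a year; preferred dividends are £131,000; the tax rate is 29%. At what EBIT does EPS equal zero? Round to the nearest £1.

£524,507

Grossing the preferred dividend up to pre-tax terms: £131,000 / (1 − 0.29) = £184,507.04.
EPS = 0 when EBIT covers interest plus the pre-tax preferred burden: £340,000 + £184,507.04 = £524,507.04.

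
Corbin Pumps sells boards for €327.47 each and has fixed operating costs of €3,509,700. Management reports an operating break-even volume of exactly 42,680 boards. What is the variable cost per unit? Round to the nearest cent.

At break-even, FC = Q × (P − VC), so P − VC = €3,509,700 ÷ 42,680 = €82.2329.
Variable cost per unit = €327.47 − €82.2329 = €245.24.

€245.24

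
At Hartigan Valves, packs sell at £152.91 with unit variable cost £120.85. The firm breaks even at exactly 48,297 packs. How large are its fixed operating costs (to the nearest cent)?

Each unit contributes £152.91 − £120.85 = £32.06.
Fixed costs = break-even units × CM = 48,297 × £32.06 = £1,548,401.82.

£1,548,401.82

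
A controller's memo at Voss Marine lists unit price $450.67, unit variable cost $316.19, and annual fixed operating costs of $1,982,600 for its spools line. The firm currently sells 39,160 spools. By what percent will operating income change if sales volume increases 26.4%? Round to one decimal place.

Contribution at this volume is 39,160 × $134.48 = $5,266,236.80.
Subtracting fixed costs: EBIT = $5,266,236.80 − $1,982,600 = $3,283,636.80.
DOL = contribution ÷ EBIT = $5,266,236.80 ÷ $3,283,636.80 = 1.6038.
%ΔEBIT = DOL × %ΔSales = 1.6038 × +26.4% = +42.3%.

+42.3%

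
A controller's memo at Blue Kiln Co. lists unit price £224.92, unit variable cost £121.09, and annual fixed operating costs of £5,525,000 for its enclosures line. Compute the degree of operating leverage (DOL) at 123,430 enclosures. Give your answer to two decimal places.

1.76

Contribution at this volume is 123,430 × £103.83 = £12,815,736.90.
EBIT = £12,815,736.90 − £5,525,000 = £7,290,736.90.
DOL = contribution ÷ EBIT = £12,815,736.90 ÷ £7,290,736.90 = 1.7578.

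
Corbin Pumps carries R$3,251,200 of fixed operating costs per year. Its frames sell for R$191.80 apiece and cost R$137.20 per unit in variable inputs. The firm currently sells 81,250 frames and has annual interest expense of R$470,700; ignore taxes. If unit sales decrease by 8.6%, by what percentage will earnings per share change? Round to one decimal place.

-53.4%

Contribution at this volume is 81,250 × R$54.60 = R$4,436,250.00.
Subtracting fixed costs: EBIT = R$4,436,250.00 − R$3,251,200 = R$1,185,050.00.
Interest = R$470,700.00, so EBIT − I = R$714,350.00.
Degree of combined leverage = contribution ÷ (EBIT − I) = R$4,436,250.00 ÷ R$714,350.00 = 6.2102.
EPS therefore changes by 6.2102 × (-8.6%) = -53.4%.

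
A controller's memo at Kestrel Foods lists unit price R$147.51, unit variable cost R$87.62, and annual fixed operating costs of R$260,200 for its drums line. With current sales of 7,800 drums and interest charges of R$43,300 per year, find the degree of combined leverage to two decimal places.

Contribution at this volume is 7,800 × R$59.89 = R$467,142.00.
EBIT = R$467,142.00 − R$260,200 = R$206,942.00. Interest = R$43,300.00.
DOL = R$467,142.00 ÷ R$206,942.00 = 2.2574; DFL = R$206,942.00 ÷ R$163,642.00 = 1.2646.
DCL = DOL × DFL = 2.2574 × 1.2646 = 2.8547.

2.85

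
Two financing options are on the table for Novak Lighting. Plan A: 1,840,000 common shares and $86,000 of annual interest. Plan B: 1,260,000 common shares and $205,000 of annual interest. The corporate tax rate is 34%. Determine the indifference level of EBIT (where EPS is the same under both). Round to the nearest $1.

$463,517

At indifference, (EBIT − 86,000)(1 − t)/1,840,000 = (EBIT − 205,000)(1 − t)/1,260,000.
Cancelling (1 − t) and cross-multiplying: 1,260,000·(EBIT − 86,000) = 1,840,000·(EBIT − 205,000).
EBIT × (1,840,000 − 1,260,000) = 205,000 × 1,840,000 − 86,000 × 1,260,000 = 268,840,000,000, so EBIT = 268,840,000,000 ÷ 580,000 = 463,517.24.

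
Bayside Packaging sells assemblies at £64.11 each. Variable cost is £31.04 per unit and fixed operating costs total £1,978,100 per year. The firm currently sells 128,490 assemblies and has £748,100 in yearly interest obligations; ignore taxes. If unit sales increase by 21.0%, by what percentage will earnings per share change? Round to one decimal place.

Total contribution margin = 128,490 × £33.07 = £4,249,164.30.
Operating income = contribution − fixed costs = £4,249,164.30 − £1,978,100 = £2,271,064.30.
Interest = £748,100.00, so EBIT − I = £1,522,964.30.
Degree of combined leverage = contribution ÷ (EBIT − I) = £4,249,164.30 ÷ £1,522,964.30 = 2.7901.
%ΔEPS = DCL × %ΔSales = 2.7901 × +21.0% = +58.6%.

+58.6%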